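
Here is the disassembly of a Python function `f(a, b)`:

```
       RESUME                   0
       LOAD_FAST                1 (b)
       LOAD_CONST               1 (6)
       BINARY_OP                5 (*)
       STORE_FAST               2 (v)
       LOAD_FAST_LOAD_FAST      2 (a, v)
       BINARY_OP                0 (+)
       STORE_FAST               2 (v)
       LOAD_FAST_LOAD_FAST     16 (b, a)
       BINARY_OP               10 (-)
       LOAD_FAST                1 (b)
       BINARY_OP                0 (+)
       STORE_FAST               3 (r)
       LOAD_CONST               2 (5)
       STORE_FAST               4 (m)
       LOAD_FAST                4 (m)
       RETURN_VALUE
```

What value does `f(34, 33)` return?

LOAD_FAST b → push 33. Stack: [33]
LOAD_CONST → push 6. Stack: [33, 6]
BINARY_OP * → 33 * 6 = 198. Stack: [198]
STORE_FAST v → v=198. Stack: []
LOAD_FAST_LOAD_FAST a,v → push 34,198. Stack: [34, 198]
BINARY_OP + → 34 + 198 = 232. Stack: [232]
STORE_FAST v → v=232. Stack: []
LOAD_FAST_LOAD_FAST b,a → push 33,34. Stack: [33, 34]
BINARY_OP - → 33 - 34 = -1. Stack: [-1]
LOAD_FAST b → push 33. Stack: [-1, 33]
BINARY_OP + → -1 + 33 = 32. Stack: [32]
STORE_FAST r → r=32. Stack: []
LOAD_CONST → push 5. Stack: [5]
STORE_FAST m → m=5. Stack: []
LOAD_FAST m → push 5. Stack: [5]
RETURN_VALUE → return 5.

5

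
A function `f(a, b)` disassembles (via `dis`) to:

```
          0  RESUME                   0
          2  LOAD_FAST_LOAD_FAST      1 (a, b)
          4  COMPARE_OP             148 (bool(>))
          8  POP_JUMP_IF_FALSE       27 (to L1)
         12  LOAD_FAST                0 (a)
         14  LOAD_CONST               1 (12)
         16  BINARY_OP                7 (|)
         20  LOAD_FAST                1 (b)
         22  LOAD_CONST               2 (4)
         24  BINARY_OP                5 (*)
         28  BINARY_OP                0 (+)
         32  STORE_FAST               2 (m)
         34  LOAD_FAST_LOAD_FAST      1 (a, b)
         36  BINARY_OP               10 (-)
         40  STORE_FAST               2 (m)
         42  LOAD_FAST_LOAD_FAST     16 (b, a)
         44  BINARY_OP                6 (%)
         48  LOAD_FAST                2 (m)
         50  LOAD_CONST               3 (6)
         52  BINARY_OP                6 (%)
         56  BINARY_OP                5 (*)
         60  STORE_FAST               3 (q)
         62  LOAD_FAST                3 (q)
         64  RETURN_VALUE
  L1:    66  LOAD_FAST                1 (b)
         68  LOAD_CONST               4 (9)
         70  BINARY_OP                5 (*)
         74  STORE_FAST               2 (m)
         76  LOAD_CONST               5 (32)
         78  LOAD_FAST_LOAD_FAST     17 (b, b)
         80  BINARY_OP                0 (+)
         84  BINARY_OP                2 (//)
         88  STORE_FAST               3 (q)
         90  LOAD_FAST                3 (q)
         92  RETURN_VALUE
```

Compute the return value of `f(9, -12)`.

18

LOAD_FAST_LOAD_FAST a,b → push 9,-12. Stack: [9, -12]
COMPARE_OP bool(>) → 9 vs -12 = True. Stack: [True]
POP_JUMP_IF_FALSE → pop True; no jump. Stack: []
LOAD_FAST a → push 9. Stack: [9]
LOAD_CONST → push 12. Stack: [9, 12]
BINARY_OP | → 9 | 12 = 13. Stack: [13]
LOAD_FAST b → push -12. Stack: [13, -12]
LOAD_CONST → push 4. Stack: [13, -12, 4]
BINARY_OP * → -12 * 4 = -48. Stack: [13, -48]
BINARY_OP + → 13 + -48 = -35. Stack: [-35]
STORE_FAST m → m=-35. Stack: []
LOAD_FAST_LOAD_FAST a,b → push 9,-12. Stack: [9, -12]
BINARY_OP - → 9 - -12 = 21. Stack: [21]
STORE_FAST m → m=21. Stack: []
LOAD_FAST_LOAD_FAST b,a → push -12,9. Stack: [-12, 9]
BINARY_OP % → -12 % 9 = 6. Stack: [6]
LOAD_FAST m → push 21. Stack: [6, 21]
LOAD_CONST → push 6. Stack: [6, 21, 6]
BINARY_OP % → 21 % 6 = 3. Stack: [6, 3]
BINARY_OP * → 6 * 3 = 18. Stack: [18]
STORE_FAST q → q=18. Stack: []
LOAD_FAST q → push 18. Stack: [18]
RETURN_VALUE → return 18.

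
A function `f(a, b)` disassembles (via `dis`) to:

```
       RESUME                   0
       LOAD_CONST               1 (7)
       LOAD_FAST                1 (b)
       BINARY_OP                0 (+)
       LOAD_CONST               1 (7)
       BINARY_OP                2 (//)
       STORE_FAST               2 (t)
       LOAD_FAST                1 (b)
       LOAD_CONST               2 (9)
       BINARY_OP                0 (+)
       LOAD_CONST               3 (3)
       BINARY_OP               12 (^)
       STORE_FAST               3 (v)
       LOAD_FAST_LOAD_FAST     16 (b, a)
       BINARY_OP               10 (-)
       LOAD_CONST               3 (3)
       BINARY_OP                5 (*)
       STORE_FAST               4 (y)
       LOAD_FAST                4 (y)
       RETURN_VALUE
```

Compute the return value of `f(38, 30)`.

LOAD_CONST → push 7. Stack: [7]
LOAD_FAST b → push 30. Stack: [7, 30]
BINARY_OP + → 7 + 30 = 37. Stack: [37]
LOAD_CONST → push 7. Stack: [37, 7]
BINARY_OP // → 37 // 7 = 5. Stack: [5]
STORE_FAST t → t=5. Stack: []
LOAD_FAST b → push 30. Stack: [30]
LOAD_CONST → push 9. Stack: [30, 9]
BINARY_OP + → 30 + 9 = 39. Stack: [39]
LOAD_CONST → push 3. Stack: [39, 3]
BINARY_OP ^ → 39 ^ 3 = 36. Stack: [36]
STORE_FAST v → v=36. Stack: []
LOAD_FAST_LOAD_FAST b,a → push 30,38. Stack: [30, 38]
BINARY_OP - → 30 - 38 = -8. Stack: [-8]
LOAD_CONST → push 3. Stack: [-8, 3]
BINARY_OP * → -8 * 3 = -24. Stack: [-24]
STORE_FAST y → y=-24. Stack: []
LOAD_FAST y → push -24. Stack: [-24]
RETURN_VALUE → return -24.

-24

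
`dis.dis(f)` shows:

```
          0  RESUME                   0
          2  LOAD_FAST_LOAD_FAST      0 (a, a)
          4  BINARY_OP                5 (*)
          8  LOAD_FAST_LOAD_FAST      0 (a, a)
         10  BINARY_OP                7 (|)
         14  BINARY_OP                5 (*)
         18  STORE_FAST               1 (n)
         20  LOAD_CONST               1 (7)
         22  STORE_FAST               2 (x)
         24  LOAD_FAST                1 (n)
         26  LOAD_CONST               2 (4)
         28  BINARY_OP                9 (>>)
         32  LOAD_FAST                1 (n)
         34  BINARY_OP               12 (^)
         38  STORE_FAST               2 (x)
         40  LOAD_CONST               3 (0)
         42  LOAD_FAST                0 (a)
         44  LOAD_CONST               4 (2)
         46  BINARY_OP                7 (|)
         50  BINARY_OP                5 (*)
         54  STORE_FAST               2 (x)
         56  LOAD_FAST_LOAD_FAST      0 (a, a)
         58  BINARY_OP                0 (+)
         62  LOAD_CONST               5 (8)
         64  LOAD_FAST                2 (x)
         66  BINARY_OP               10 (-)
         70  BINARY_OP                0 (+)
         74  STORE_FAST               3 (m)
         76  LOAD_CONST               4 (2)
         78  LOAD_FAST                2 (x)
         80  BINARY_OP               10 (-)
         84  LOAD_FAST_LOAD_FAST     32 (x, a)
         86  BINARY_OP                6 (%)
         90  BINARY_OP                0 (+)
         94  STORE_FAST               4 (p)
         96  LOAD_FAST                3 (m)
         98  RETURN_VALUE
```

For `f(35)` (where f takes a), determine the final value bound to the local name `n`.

42875

LOAD_FAST_LOAD_FAST a,a → push 35,35. Stack: [35, 35]
BINARY_OP * → 35 * 35 = 1225. Stack: [1225]
LOAD_FAST_LOAD_FAST a,a → push 35,35. Stack: [1225, 35, 35]
BINARY_OP | → 35 | 35 = 35. Stack: [1225, 35]
BINARY_OP * → 1225 * 35 = 42875. Stack: [42875]
STORE_FAST n → n=42875. Stack: []
LOAD_CONST → push 7. Stack: [7]
STORE_FAST x → x=7. Stack: []
LOAD_FAST n → push 42875. Stack: [42875]
LOAD_CONST → push 4. Stack: [42875, 4]
BINARY_OP >> → 42875 >> 4 = 2679. Stack: [2679]
LOAD_FAST n → push 42875. Stack: [2679, 42875]
BINARY_OP ^ → 2679 ^ 42875 = 44300. Stack: [44300]
STORE_FAST x → x=44300. Stack: []
LOAD_CONST → push 0. Stack: [0]
LOAD_FAST a → push 35. Stack: [0, 35]
LOAD_CONST → push 2. Stack: [0, 35, 2]
BINARY_OP | → 35 | 2 = 35. Stack: [0, 35]
BINARY_OP * → 0 * 35 = 0. Stack: [0]
STORE_FAST x → x=0. Stack: []
LOAD_FAST_LOAD_FAST a,a → push 35,35. Stack: [35, 35]
BINARY_OP + → 35 + 35 = 70. Stack: [70]
LOAD_CONST → push 8. Stack: [70, 8]
LOAD_FAST x → push 0. Stack: [70, 8, 0]
BINARY_OP - → 8 - 0 = 8. Stack: [70, 8]
BINARY_OP + → 70 + 8 = 78. Stack: [78]
STORE_FAST m → m=78. Stack: []
LOAD_CONST → push 2. Stack: [2]
LOAD_FAST x → push 0. Stack: [2, 0]
BINARY_OP - → 2 - 0 = 2. Stack: [2]
LOAD_FAST_LOAD_FAST x,a → push 0,35. Stack: [2, 0, 35]
BINARY_OP % → 0 % 35 = 0. Stack: [2, 0]
BINARY_OP + → 2 + 0 = 2. Stack: [2]
STORE_FAST p → p=2. Stack: []
LOAD_FAST m → push 78. Stack: [78]
RETURN_VALUE → return 78.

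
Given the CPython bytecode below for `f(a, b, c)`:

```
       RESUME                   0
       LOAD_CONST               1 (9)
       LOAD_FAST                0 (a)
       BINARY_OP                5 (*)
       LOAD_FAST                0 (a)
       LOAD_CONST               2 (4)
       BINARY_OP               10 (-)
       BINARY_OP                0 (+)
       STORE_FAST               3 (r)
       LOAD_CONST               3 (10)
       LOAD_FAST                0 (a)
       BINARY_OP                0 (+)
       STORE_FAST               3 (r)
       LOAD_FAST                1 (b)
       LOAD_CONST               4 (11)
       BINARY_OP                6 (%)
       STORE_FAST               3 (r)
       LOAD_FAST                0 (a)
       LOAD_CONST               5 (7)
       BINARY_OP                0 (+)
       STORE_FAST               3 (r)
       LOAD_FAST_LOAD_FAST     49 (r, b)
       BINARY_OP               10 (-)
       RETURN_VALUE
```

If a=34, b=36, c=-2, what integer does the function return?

5

LOAD_CONST → push 9. Stack: [9]
LOAD_FAST a → push 34. Stack: [9, 34]
BINARY_OP * → 9 * 34 = 306. Stack: [306]
LOAD_FAST a → push 34. Stack: [306, 34]
LOAD_CONST → push 4. Stack: [306, 34, 4]
BINARY_OP - → 34 - 4 = 30. Stack: [306, 30]
BINARY_OP + → 306 + 30 = 336. Stack: [336]
STORE_FAST r → r=336. Stack: []
LOAD_CONST → push 10. Stack: [10]
LOAD_FAST a → push 34. Stack: [10, 34]
BINARY_OP + → 10 + 34 = 44. Stack: [44]
STORE_FAST r → r=44. Stack: []
LOAD_FAST b → push 36. Stack: [36]
LOAD_CONST → push 11. Stack: [36, 11]
BINARY_OP % → 36 % 11 = 3. Stack: [3]
STORE_FAST r → r=3. Stack: []
LOAD_FAST a → push 34. Stack: [34]
LOAD_CONST → push 7. Stack: [34, 7]
BINARY_OP + → 34 + 7 = 41. Stack: [41]
STORE_FAST r → r=41. Stack: []
LOAD_FAST_LOAD_FAST r,b → push 41,36. Stack: [41, 36]
BINARY_OP - → 41 - 36 = 5. Stack: [5]
RETURN_VALUE → return 5.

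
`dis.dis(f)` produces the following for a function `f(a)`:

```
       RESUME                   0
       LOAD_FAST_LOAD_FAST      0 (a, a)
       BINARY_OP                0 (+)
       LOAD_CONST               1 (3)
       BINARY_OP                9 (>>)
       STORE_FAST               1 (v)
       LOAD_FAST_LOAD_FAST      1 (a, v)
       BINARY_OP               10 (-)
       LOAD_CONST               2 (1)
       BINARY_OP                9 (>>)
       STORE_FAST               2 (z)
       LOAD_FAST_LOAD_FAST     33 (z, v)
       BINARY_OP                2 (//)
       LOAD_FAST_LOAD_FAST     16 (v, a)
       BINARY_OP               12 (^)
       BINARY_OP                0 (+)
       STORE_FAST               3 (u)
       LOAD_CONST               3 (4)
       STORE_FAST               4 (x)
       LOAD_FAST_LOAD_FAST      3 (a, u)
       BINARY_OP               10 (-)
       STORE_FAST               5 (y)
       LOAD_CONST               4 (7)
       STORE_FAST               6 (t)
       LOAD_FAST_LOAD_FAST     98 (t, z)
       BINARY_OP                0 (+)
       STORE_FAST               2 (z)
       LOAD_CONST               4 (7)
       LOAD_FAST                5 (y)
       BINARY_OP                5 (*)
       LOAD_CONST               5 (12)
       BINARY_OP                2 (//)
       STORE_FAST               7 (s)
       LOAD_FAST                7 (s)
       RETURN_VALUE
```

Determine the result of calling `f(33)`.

-6

LOAD_FAST_LOAD_FAST a,a → push 33,33. Stack: [33, 33]
BINARY_OP + → 33 + 33 = 66. Stack: [66]
LOAD_CONST → push 3. Stack: [66, 3]
BINARY_OP >> → 66 >> 3 = 8. Stack: [8]
STORE_FAST v → v=8. Stack: []
LOAD_FAST_LOAD_FAST a,v → push 33,8. Stack: [33, 8]
BINARY_OP - → 33 - 8 = 25. Stack: [25]
LOAD_CONST → push 1. Stack: [25, 1]
BINARY_OP >> → 25 >> 1 = 12. Stack: [12]
STORE_FAST z → z=12. Stack: []
LOAD_FAST_LOAD_FAST z,v → push 12,8. Stack: [12, 8]
BINARY_OP // → 12 // 8 = 1. Stack: [1]
LOAD_FAST_LOAD_FAST v,a → push 8,33. Stack: [1, 8, 33]
BINARY_OP ^ → 8 ^ 33 = 41. Stack: [1, 41]
BINARY_OP + → 1 + 41 = 42. Stack: [42]
STORE_FAST u → u=42. Stack: []
LOAD_CONST → push 4. Stack: [4]
STORE_FAST x → x=4. Stack: []
LOAD_FAST_LOAD_FAST a,u → push 33,42. Stack: [33, 42]
BINARY_OP - → 33 - 42 = -9. Stack: [-9]
STORE_FAST y → y=-9. Stack: []
LOAD_CONST → push 7. Stack: [7]
STORE_FAST t → t=7. Stack: []
LOAD_FAST_LOAD_FAST t,z → push 7,12. Stack: [7, 12]
BINARY_OP + → 7 + 12 = 19. Stack: [19]
STORE_FAST z → z=19. Stack: []
LOAD_CONST → push 7. Stack: [7]
LOAD_FAST y → push -9. Stack: [7, -9]
BINARY_OP * → 7 * -9 = -63. Stack: [-63]
LOAD_CONST → push 12. Stack: [-63, 12]
BINARY_OP // → -63 // 12 = -6. Stack: [-6]
STORE_FAST s → s=-6. Stack: []
LOAD_FAST s → push -6. Stack: [-6]
RETURN_VALUE → return -6.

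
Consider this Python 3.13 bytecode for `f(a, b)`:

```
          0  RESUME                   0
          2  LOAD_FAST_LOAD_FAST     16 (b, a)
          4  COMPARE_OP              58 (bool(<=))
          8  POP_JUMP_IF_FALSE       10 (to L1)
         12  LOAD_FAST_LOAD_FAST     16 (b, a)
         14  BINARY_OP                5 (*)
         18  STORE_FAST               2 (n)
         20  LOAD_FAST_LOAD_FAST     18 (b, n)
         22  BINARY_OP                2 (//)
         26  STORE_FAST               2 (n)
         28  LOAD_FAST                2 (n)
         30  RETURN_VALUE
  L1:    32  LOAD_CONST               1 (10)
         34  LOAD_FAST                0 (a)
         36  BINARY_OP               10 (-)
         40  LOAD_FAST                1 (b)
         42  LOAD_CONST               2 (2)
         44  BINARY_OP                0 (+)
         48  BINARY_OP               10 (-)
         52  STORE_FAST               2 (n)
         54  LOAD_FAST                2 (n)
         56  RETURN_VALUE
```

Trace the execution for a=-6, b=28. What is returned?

LOAD_FAST_LOAD_FAST b,a → push 28,-6. Stack: [28, -6]
COMPARE_OP bool(<=) → 28 vs -6 = False. Stack: [False]
POP_JUMP_IF_FALSE → pop False; jump. Stack: []
LOAD_CONST → push 10. Stack: [10]
LOAD_FAST a → push -6. Stack: [10, -6]
BINARY_OP - → 10 - -6 = 16. Stack: [16]
LOAD_FAST b → push 28. Stack: [16, 28]
LOAD_CONST → push 2. Stack: [16, 28, 2]
BINARY_OP + → 28 + 2 = 30. Stack: [16, 30]
BINARY_OP - → 16 - 30 = -14. Stack: [-14]
STORE_FAST n → n=-14. Stack: []
LOAD_FAST n → push -14. Stack: [-14]
RETURN_VALUE → return -14.

-14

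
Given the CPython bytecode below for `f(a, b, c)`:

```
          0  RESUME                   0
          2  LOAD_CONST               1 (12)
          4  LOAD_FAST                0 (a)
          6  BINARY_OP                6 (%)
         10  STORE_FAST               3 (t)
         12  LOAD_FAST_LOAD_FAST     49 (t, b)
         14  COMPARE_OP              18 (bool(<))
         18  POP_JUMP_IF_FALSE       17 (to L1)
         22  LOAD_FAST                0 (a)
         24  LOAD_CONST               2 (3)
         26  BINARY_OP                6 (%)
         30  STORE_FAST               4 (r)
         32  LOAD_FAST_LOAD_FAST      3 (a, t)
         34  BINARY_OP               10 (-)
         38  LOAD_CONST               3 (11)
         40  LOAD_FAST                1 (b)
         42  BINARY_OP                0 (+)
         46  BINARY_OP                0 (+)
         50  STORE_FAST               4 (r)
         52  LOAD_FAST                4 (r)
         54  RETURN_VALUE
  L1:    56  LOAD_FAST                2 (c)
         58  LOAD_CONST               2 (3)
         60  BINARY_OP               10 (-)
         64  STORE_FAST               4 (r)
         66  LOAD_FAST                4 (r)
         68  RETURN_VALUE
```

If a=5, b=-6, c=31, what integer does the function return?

LOAD_CONST → push 12. Stack: [12]
LOAD_FAST a → push 5. Stack: [12, 5]
BINARY_OP % → 12 % 5 = 2. Stack: [2]
STORE_FAST t → t=2. Stack: []
LOAD_FAST_LOAD_FAST t,b → push 2,-6. Stack: [2, -6]
COMPARE_OP bool(<) → 2 vs -6 = False. Stack: [False]
POP_JUMP_IF_FALSE → pop False; jump. Stack: []
LOAD_FAST c → push 31. Stack: [31]
LOAD_CONST → push 3. Stack: [31, 3]
BINARY_OP - → 31 - 3 = 28. Stack: [28]
STORE_FAST r → r=28. Stack: []
LOAD_FAST r → push 28. Stack: [28]
RETURN_VALUE → return 28.

28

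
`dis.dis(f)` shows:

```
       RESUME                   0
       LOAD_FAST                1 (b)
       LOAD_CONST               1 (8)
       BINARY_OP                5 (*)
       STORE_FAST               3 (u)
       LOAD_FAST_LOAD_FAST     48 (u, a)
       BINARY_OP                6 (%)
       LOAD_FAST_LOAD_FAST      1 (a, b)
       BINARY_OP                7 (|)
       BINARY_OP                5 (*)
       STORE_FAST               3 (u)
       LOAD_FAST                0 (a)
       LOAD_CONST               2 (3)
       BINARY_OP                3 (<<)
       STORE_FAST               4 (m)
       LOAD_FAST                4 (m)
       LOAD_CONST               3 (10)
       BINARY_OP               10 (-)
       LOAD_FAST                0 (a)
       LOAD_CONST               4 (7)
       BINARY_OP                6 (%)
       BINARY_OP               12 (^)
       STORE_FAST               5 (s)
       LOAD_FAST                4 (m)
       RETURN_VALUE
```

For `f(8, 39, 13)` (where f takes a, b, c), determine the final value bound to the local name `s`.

LOAD_FAST b → push 39. Stack: [39]
LOAD_CONST → push 8. Stack: [39, 8]
BINARY_OP * → 39 * 8 = 312. Stack: [312]
STORE_FAST u → u=312. Stack: []
LOAD_FAST_LOAD_FAST u,a → push 312,8. Stack: [312, 8]
BINARY_OP % → 312 % 8 = 0. Stack: [0]
LOAD_FAST_LOAD_FAST a,b → push 8,39. Stack: [0, 8, 39]
BINARY_OP | → 8 | 39 = 47. Stack: [0, 47]
BINARY_OP * → 0 * 47 = 0. Stack: [0]
STORE_FAST u → u=0. Stack: []
LOAD_FAST a → push 8. Stack: [8]
LOAD_CONST → push 3. Stack: [8, 3]
BINARY_OP << → 8 << 3 = 64. Stack: [64]
STORE_FAST m → m=64. Stack: []
LOAD_FAST m → push 64. Stack: [64]
LOAD_CONST → push 10. Stack: [64, 10]
BINARY_OP - → 64 - 10 = 54. Stack: [54]
LOAD_FAST a → push 8. Stack: [54, 8]
LOAD_CONST → push 7. Stack: [54, 8, 7]
BINARY_OP % → 8 % 7 = 1. Stack: [54, 1]
BINARY_OP ^ → 54 ^ 1 = 55. Stack: [55]
STORE_FAST s → s=55. Stack: []
LOAD_FAST m → push 64. Stack: [64]
RETURN_VALUE → return 64.

55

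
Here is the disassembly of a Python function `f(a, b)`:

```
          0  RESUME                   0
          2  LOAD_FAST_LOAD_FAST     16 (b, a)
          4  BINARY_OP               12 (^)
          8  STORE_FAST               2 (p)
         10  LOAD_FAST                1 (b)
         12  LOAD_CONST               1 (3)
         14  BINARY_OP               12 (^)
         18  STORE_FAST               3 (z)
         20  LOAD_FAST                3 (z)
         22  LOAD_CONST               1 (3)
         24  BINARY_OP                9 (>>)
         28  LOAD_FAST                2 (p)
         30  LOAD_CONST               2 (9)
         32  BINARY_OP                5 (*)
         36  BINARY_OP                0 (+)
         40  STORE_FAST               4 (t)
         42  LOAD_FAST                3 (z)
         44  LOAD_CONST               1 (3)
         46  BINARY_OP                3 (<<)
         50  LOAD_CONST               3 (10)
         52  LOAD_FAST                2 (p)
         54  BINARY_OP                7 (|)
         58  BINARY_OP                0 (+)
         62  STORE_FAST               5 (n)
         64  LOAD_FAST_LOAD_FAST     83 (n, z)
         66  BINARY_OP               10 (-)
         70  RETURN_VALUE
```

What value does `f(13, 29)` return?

236

LOAD_FAST_LOAD_FAST b,a → push 29,13. Stack: [29, 13]
BINARY_OP ^ → 29 ^ 13 = 16. Stack: [16]
STORE_FAST p → p=16. Stack: []
LOAD_FAST b → push 29. Stack: [29]
LOAD_CONST → push 3. Stack: [29, 3]
BINARY_OP ^ → 29 ^ 3 = 30. Stack: [30]
STORE_FAST z → z=30. Stack: []
LOAD_FAST z → push 30. Stack: [30]
LOAD_CONST → push 3. Stack: [30, 3]
BINARY_OP >> → 30 >> 3 = 3. Stack: [3]
LOAD_FAST p → push 16. Stack: [3, 16]
LOAD_CONST → push 9. Stack: [3, 16, 9]
BINARY_OP * → 16 * 9 = 144. Stack: [3, 144]
BINARY_OP + → 3 + 144 = 147. Stack: [147]
STORE_FAST t → t=147. Stack: []
LOAD_FAST z → push 30. Stack: [30]
LOAD_CONST → push 3. Stack: [30, 3]
BINARY_OP << → 30 << 3 = 240. Stack: [240]
LOAD_CONST → push 10. Stack: [240, 10]
LOAD_FAST p → push 16. Stack: [240, 10, 16]
BINARY_OP | → 10 | 16 = 26. Stack: [240, 26]
BINARY_OP + → 240 + 26 = 266. Stack: [266]
STORE_FAST n → n=266. Stack: []
LOAD_FAST_LOAD_FAST n,z → push 266,30. Stack: [266, 30]
BINARY_OP - → 266 - 30 = 236. Stack: [236]
RETURN_VALUE → return 236.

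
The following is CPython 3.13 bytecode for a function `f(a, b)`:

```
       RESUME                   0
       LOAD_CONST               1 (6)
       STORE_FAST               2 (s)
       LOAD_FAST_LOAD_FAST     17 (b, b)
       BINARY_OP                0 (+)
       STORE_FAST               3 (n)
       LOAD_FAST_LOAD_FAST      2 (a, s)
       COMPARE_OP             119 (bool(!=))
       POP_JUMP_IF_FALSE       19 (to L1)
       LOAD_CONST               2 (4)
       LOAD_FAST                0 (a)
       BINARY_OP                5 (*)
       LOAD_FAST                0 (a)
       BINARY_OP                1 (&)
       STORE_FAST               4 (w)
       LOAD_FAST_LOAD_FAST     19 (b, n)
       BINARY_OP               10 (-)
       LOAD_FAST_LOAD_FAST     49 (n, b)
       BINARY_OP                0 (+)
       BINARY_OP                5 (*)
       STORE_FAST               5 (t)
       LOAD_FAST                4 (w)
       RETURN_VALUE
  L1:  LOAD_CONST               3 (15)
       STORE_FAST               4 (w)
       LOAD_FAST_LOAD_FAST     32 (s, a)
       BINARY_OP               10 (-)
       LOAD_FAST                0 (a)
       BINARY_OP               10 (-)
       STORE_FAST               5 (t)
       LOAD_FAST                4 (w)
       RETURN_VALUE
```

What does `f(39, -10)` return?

LOAD_CONST → push 6. Stack: [6]
STORE_FAST s → s=6. Stack: []
LOAD_FAST_LOAD_FAST b,b → push -10,-10. Stack: [-10, -10]
BINARY_OP + → -10 + -10 = -20. Stack: [-20]
STORE_FAST n → n=-20. Stack: []
LOAD_FAST_LOAD_FAST a,s → push 39,6. Stack: [39, 6]
COMPARE_OP bool(!=) → 39 vs 6 = True. Stack: [True]
POP_JUMP_IF_FALSE → pop True; no jump. Stack: []
LOAD_CONST → push 4. Stack: [4]
LOAD_FAST a → push 39. Stack: [4, 39]
BINARY_OP * → 4 * 39 = 156. Stack: [156]
LOAD_FAST a → push 39. Stack: [156, 39]
BINARY_OP & → 156 & 39 = 4. Stack: [4]
STORE_FAST w → w=4. Stack: []
LOAD_FAST_LOAD_FAST b,n → push -10,-20. Stack: [-10, -20]
BINARY_OP - → -10 - -20 = 10. Stack: [10]
LOAD_FAST_LOAD_FAST n,b → push -20,-10. Stack: [10, -20, -10]
BINARY_OP + → -20 + -10 = -30. Stack: [10, -30]
BINARY_OP * → 10 * -30 = -300. Stack: [-300]
STORE_FAST t → t=-300. Stack: []
LOAD_FAST w → push 4. Stack: [4]
RETURN_VALUE → return 4.

4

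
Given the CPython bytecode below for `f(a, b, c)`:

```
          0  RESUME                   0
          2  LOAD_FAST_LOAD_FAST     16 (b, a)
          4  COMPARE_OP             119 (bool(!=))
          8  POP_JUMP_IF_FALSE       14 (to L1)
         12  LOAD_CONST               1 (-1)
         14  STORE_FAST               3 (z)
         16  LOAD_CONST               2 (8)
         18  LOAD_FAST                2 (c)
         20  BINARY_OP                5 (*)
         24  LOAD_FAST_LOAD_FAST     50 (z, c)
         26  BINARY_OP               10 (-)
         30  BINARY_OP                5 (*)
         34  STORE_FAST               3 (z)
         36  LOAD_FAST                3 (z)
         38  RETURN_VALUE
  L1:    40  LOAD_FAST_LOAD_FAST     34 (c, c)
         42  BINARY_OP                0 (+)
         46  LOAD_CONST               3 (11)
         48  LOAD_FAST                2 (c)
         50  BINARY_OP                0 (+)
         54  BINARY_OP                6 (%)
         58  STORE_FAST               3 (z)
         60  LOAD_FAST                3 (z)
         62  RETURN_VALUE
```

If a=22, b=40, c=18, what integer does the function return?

LOAD_FAST_LOAD_FAST b,a → push 40,22. Stack: [40, 22]
COMPARE_OP bool(!=) → 40 vs 22 = True. Stack: [True]
POP_JUMP_IF_FALSE → pop True; no jump. Stack: []
LOAD_CONST → push -1. Stack: [-1]
STORE_FAST z → z=-1. Stack: []
LOAD_CONST → push 8. Stack: [8]
LOAD_FAST c → push 18. Stack: [8, 18]
BINARY_OP * → 8 * 18 = 144. Stack: [144]
LOAD_FAST_LOAD_FAST z,c → push -1,18. Stack: [144, -1, 18]
BINARY_OP - → -1 - 18 = -19. Stack: [144, -19]
BINARY_OP * → 144 * -19 = -2736. Stack: [-2736]
STORE_FAST z → z=-2736. Stack: []
LOAD_FAST z → push -2736. Stack: [-2736]
RETURN_VALUE → return -2736.

-2736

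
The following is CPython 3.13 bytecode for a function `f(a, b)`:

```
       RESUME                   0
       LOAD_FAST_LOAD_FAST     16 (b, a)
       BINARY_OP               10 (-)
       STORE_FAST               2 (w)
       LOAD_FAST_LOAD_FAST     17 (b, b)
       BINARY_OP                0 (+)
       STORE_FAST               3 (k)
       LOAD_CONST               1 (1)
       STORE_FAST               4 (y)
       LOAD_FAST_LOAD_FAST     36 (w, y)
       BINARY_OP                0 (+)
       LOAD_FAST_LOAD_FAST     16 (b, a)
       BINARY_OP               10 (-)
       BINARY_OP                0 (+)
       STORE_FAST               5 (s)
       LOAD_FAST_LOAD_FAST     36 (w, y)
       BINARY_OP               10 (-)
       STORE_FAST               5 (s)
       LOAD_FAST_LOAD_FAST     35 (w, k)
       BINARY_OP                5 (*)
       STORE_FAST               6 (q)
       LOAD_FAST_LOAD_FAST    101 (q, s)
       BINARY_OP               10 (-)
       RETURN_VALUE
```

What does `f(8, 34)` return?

LOAD_FAST_LOAD_FAST b,a → push 34,8. Stack: [34, 8]
BINARY_OP - → 34 - 8 = 26. Stack: [26]
STORE_FAST w → w=26. Stack: []
LOAD_FAST_LOAD_FAST b,b → push 34,34. Stack: [34, 34]
BINARY_OP + → 34 + 34 = 68. Stack: [68]
STORE_FAST k → k=68. Stack: []
LOAD_CONST → push 1. Stack: [1]
STORE_FAST y → y=1. Stack: []
LOAD_FAST_LOAD_FAST w,y → push 26,1. Stack: [26, 1]
BINARY_OP + → 26 + 1 = 27. Stack: [27]
LOAD_FAST_LOAD_FAST b,a → push 34,8. Stack: [27, 34, 8]
BINARY_OP - → 34 - 8 = 26. Stack: [27, 26]
BINARY_OP + → 27 + 26 = 53. Stack: [53]
STORE_FAST s → s=53. Stack: []
LOAD_FAST_LOAD_FAST w,y → push 26,1. Stack: [26, 1]
BINARY_OP - → 26 - 1 = 25. Stack: [25]
STORE_FAST s → s=25. Stack: []
LOAD_FAST_LOAD_FAST w,k → push 26,68. Stack: [26, 68]
BINARY_OP * → 26 * 68 = 1768. Stack: [1768]
STORE_FAST q → q=1768. Stack: []
LOAD_FAST_LOAD_FAST q,s → push 1768,25. Stack: [1768, 25]
BINARY_OP - → 1768 - 25 = 1743. Stack: [1743]
RETURN_VALUE → return 1743.

1743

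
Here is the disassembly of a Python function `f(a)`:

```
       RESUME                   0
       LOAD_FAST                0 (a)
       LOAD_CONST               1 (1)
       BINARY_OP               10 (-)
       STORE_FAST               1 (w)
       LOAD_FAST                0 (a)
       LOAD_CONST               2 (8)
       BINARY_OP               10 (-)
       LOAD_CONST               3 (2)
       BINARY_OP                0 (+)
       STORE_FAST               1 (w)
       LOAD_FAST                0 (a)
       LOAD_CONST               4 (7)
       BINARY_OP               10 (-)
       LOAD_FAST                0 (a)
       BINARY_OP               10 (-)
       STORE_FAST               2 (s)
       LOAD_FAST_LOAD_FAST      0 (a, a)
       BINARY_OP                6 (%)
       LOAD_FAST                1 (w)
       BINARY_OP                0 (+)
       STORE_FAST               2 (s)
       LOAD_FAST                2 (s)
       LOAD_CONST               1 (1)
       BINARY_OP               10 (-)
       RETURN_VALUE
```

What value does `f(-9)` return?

LOAD_FAST a → push -9. Stack: [-9]
LOAD_CONST → push 1. Stack: [-9, 1]
BINARY_OP - → -9 - 1 = -10. Stack: [-10]
STORE_FAST w → w=-10. Stack: []
LOAD_FAST a → push -9. Stack: [-9]
LOAD_CONST → push 8. Stack: [-9, 8]
BINARY_OP - → -9 - 8 = -17. Stack: [-17]
LOAD_CONST → push 2. Stack: [-17, 2]
BINARY_OP + → -17 + 2 = -15. Stack: [-15]
STORE_FAST w → w=-15. Stack: []
LOAD_FAST a → push -9. Stack: [-9]
LOAD_CONST → push 7. Stack: [-9, 7]
BINARY_OP - → -9 - 7 = -16. Stack: [-16]
LOAD_FAST a → push -9. Stack: [-16, -9]
BINARY_OP - → -16 - -9 = -7. Stack: [-7]
STORE_FAST s → s=-7. Stack: []
LOAD_FAST_LOAD_FAST a,a → push -9,-9. Stack: [-9, -9]
BINARY_OP % → -9 % -9 = 0. Stack: [0]
LOAD_FAST w → push -15. Stack: [0, -15]
BINARY_OP + → 0 + -15 = -15. Stack: [-15]
STORE_FAST s → s=-15. Stack: []
LOAD_FAST s → push -15. Stack: [-15]
LOAD_CONST → push 1. Stack: [-15, 1]
BINARY_OP - → -15 - 1 = -16. Stack: [-16]
RETURN_VALUE → return -16.

-16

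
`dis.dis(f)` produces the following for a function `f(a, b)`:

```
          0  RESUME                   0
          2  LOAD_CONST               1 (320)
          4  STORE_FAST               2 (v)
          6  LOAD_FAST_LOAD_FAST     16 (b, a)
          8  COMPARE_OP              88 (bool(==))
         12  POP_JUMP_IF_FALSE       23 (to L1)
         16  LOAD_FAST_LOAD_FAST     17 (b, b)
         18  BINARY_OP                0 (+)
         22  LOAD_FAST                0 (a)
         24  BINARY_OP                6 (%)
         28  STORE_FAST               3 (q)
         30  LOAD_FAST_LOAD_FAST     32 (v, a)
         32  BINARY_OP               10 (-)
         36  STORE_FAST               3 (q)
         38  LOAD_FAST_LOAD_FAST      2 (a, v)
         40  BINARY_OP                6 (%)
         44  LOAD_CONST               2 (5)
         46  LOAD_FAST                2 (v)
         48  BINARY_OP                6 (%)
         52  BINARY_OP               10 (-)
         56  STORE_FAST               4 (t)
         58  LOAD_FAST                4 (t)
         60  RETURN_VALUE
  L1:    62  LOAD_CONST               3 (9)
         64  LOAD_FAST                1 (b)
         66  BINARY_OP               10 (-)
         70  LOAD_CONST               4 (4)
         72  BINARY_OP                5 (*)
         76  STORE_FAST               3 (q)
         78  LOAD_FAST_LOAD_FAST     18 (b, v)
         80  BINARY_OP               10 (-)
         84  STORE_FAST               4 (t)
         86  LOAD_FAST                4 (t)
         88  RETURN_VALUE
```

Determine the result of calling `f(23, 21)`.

-299

LOAD_CONST → push 320. Stack: [320]
STORE_FAST v → v=320. Stack: []
LOAD_FAST_LOAD_FAST b,a → push 21,23. Stack: [21, 23]
COMPARE_OP bool(==) → 21 vs 23 = False. Stack: [False]
POP_JUMP_IF_FALSE → pop False; jump. Stack: []
LOAD_CONST → push 9. Stack: [9]
LOAD_FAST b → push 21. Stack: [9, 21]
BINARY_OP - → 9 - 21 = -12. Stack: [-12]
LOAD_CONST → push 4. Stack: [-12, 4]
BINARY_OP * → -12 * 4 = -48. Stack: [-48]
STORE_FAST q → q=-48. Stack: []
LOAD_FAST_LOAD_FAST b,v → push 21,320. Stack: [21, 320]
BINARY_OP - → 21 - 320 = -299. Stack: [-299]
STORE_FAST t → t=-299. Stack: []
LOAD_FAST t → push -299. Stack: [-299]
RETURN_VALUE → return -299.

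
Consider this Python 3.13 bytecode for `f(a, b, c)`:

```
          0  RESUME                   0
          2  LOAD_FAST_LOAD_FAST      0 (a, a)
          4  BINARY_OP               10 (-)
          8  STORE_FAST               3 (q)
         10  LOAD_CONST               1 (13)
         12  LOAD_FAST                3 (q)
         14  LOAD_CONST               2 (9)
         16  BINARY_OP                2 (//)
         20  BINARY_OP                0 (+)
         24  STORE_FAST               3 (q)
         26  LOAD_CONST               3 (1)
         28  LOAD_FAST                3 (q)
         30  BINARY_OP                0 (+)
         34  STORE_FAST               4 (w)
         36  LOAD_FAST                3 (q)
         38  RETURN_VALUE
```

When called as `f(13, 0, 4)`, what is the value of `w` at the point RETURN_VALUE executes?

LOAD_FAST_LOAD_FAST a,a → push 13,13. Stack: [13, 13]
BINARY_OP - → 13 - 13 = 0. Stack: [0]
STORE_FAST q → q=0. Stack: []
LOAD_CONST → push 13. Stack: [13]
LOAD_FAST q → push 0. Stack: [13, 0]
LOAD_CONST → push 9. Stack: [13, 0, 9]
BINARY_OP // → 0 // 9 = 0. Stack: [13, 0]
BINARY_OP + → 13 + 0 = 13. Stack: [13]
STORE_FAST q → q=13. Stack: []
LOAD_CONST → push 1. Stack: [1]
LOAD_FAST q → push 13. Stack: [1, 13]
BINARY_OP + → 1 + 13 = 14. Stack: [14]
STORE_FAST w → w=14. Stack: []
LOAD_FAST q → push 13. Stack: [13]
RETURN_VALUE → return 13.

14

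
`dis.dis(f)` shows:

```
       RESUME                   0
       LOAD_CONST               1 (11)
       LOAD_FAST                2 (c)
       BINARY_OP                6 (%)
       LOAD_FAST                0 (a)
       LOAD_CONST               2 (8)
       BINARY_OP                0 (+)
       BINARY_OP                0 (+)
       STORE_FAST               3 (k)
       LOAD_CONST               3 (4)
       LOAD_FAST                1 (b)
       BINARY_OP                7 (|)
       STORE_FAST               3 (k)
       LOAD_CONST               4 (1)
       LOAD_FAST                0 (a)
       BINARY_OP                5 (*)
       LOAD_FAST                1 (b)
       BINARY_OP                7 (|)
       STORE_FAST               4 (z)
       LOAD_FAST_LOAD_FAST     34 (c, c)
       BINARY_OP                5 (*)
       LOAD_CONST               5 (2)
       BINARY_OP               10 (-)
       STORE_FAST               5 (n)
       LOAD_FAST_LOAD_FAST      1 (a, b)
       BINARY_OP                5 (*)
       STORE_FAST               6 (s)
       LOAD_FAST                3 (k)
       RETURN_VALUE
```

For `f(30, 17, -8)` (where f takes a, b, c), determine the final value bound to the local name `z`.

LOAD_CONST → push 11. Stack: [11]
LOAD_FAST c → push -8. Stack: [11, -8]
BINARY_OP % → 11 % -8 = -5. Stack: [-5]
LOAD_FAST a → push 30. Stack: [-5, 30]
LOAD_CONST → push 8. Stack: [-5, 30, 8]
BINARY_OP + → 30 + 8 = 38. Stack: [-5, 38]
BINARY_OP + → -5 + 38 = 33. Stack: [33]
STORE_FAST k → k=33. Stack: []
LOAD_CONST → push 4. Stack: [4]
LOAD_FAST b → push 17. Stack: [4, 17]
BINARY_OP | → 4 | 17 = 21. Stack: [21]
STORE_FAST k → k=21. Stack: []
LOAD_CONST → push 1. Stack: [1]
LOAD_FAST a → push 30. Stack: [1, 30]
BINARY_OP * → 1 * 30 = 30. Stack: [30]
LOAD_FAST b → push 17. Stack: [30, 17]
BINARY_OP | → 30 | 17 = 31. Stack: [31]
STORE_FAST z → z=31. Stack: []
LOAD_FAST_LOAD_FAST c,c → push -8,-8. Stack: [-8, -8]
BINARY_OP * → -8 * -8 = 64. Stack: [64]
LOAD_CONST → push 2. Stack: [64, 2]
BINARY_OP - → 64 - 2 = 62. Stack: [62]
STORE_FAST n → n=62. Stack: []
LOAD_FAST_LOAD_FAST a,b → push 30,17. Stack: [30, 17]
BINARY_OP * → 30 * 17 = 510. Stack: [510]
STORE_FAST s → s=510. Stack: []
LOAD_FAST k → push 21. Stack: [21]
RETURN_VALUE → return 21.

31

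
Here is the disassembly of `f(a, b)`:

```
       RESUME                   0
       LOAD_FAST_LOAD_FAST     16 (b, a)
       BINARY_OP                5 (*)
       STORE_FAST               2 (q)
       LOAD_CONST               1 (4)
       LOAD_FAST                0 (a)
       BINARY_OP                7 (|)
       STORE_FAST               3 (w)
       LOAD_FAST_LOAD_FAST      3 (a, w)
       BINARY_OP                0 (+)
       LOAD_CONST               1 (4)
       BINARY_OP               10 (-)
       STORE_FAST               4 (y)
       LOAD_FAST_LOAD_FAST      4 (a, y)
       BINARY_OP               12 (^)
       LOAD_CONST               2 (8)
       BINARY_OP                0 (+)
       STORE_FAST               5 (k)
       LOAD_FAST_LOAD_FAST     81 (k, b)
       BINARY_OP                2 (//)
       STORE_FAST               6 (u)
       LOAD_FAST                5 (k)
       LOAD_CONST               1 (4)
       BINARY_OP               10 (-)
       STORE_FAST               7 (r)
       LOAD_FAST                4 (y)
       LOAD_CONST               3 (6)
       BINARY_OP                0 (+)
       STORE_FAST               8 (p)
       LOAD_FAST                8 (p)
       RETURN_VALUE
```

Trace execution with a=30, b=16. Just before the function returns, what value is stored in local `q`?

480

LOAD_FAST_LOAD_FAST b,a → push 16,30. Stack: [16, 30]
BINARY_OP * → 16 * 30 = 480. Stack: [480]
STORE_FAST q → q=480. Stack: []
LOAD_CONST → push 4. Stack: [4]
LOAD_FAST a → push 30. Stack: [4, 30]
BINARY_OP | → 4 | 30 = 30. Stack: [30]
STORE_FAST w → w=30. Stack: []
LOAD_FAST_LOAD_FAST a,w → push 30,30. Stack: [30, 30]
BINARY_OP + → 30 + 30 = 60. Stack: [60]
LOAD_CONST → push 4. Stack: [60, 4]
BINARY_OP - → 60 - 4 = 56. Stack: [56]
STORE_FAST y → y=56. Stack: []
LOAD_FAST_LOAD_FAST a,y → push 30,56. Stack: [30, 56]
BINARY_OP ^ → 30 ^ 56 = 38. Stack: [38]
LOAD_CONST → push 8. Stack: [38, 8]
BINARY_OP + → 38 + 8 = 46. Stack: [46]
STORE_FAST k → k=46. Stack: []
LOAD_FAST_LOAD_FAST k,b → push 46,16. Stack: [46, 16]
BINARY_OP // → 46 // 16 = 2. Stack: [2]
STORE_FAST u → u=2. Stack: []
LOAD_FAST k → push 46. Stack: [46]
LOAD_CONST → push 4. Stack: [46, 4]
BINARY_OP - → 46 - 4 = 42. Stack: [42]
STORE_FAST r → r=42. Stack: []
LOAD_FAST y → push 56. Stack: [56]
LOAD_CONST → push 6. Stack: [56, 6]
BINARY_OP + → 56 + 6 = 62. Stack: [62]
STORE_FAST p → p=62. Stack: []
LOAD_FAST p → push 62. Stack: [62]
RETURN_VALUE → return 62.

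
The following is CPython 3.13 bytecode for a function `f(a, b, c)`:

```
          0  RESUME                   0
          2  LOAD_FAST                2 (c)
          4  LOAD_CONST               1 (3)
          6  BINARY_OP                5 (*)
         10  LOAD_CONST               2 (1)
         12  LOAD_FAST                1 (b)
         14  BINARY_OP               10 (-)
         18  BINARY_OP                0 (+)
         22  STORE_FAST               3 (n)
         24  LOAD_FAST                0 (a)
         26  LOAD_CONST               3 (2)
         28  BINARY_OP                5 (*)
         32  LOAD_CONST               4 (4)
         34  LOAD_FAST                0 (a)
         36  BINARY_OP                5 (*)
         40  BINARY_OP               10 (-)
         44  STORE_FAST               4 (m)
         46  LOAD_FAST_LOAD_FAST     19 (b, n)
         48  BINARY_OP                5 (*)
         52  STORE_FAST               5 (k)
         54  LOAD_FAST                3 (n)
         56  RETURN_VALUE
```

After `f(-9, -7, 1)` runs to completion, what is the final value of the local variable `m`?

LOAD_FAST c → push 1. Stack: [1]
LOAD_CONST → push 3. Stack: [1, 3]
BINARY_OP * → 1 * 3 = 3. Stack: [3]
LOAD_CONST → push 1. Stack: [3, 1]
LOAD_FAST b → push -7. Stack: [3, 1, -7]
BINARY_OP - → 1 - -7 = 8. Stack: [3, 8]
BINARY_OP + → 3 + 8 = 11. Stack: [11]
STORE_FAST n → n=11. Stack: []
LOAD_FAST a → push -9. Stack: [-9]
LOAD_CONST → push 2. Stack: [-9, 2]
BINARY_OP * → -9 * 2 = -18. Stack: [-18]
LOAD_CONST → push 4. Stack: [-18, 4]
LOAD_FAST a → push -9. Stack: [-18, 4, -9]
BINARY_OP * → 4 * -9 = -36. Stack: [-18, -36]
BINARY_OP - → -18 - -36 = 18. Stack: [18]
STORE_FAST m → m=18. Stack: []
LOAD_FAST_LOAD_FAST b,n → push -7,11. Stack: [-7, 11]
BINARY_OP * → -7 * 11 = -77. Stack: [-77]
STORE_FAST k → k=-77. Stack: []
LOAD_FAST n → push 11. Stack: [11]
RETURN_VALUE → return 11.

18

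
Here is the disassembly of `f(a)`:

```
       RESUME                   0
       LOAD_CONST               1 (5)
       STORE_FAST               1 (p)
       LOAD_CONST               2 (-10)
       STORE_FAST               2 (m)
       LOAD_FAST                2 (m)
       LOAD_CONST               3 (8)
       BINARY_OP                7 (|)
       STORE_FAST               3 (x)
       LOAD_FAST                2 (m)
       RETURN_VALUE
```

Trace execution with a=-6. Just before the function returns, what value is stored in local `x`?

LOAD_CONST → push 5. Stack: [5]
STORE_FAST p → p=5. Stack: []
LOAD_CONST → push -10. Stack: [-10]
STORE_FAST m → m=-10. Stack: []
LOAD_FAST m → push -10. Stack: [-10]
LOAD_CONST → push 8. Stack: [-10, 8]
BINARY_OP | → -10 | 8 = -2. Stack: [-2]
STORE_FAST x → x=-2. Stack: []
LOAD_FAST m → push -10. Stack: [-10]
RETURN_VALUE → return -10.

-2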